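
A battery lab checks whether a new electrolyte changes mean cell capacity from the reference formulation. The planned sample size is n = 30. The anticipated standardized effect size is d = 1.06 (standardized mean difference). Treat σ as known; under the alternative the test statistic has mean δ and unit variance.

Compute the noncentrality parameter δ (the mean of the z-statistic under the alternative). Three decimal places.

δ = d·√n = 1.06 × √30 = 5.8059

δ ≈ 5.806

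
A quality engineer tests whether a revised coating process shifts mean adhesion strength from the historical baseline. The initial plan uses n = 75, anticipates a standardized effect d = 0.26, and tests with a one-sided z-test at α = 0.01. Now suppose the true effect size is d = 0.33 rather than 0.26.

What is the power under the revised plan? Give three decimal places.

With d = 0.33: δ = d·√n = 0.33 × √75 = 2.8579. Critical value z_{0.01} = 2.326.
Revised power = Φ(δ − 2.326) = Φ(0.532) = 0.7025.

Power ≈ 0.702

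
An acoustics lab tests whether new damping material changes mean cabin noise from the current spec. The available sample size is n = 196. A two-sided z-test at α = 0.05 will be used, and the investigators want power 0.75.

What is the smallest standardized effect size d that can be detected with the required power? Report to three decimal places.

Need Φ(δ − 1.960) = 0.75, so δ = 1.960 + 0.674 = 2.634.
(Lower-tail contribution to power is negligible for δ > 0.)
δ = d·√n ⇒ d = δ/√n = 2.634/√196 = 0.1882.

d ≈ 0.188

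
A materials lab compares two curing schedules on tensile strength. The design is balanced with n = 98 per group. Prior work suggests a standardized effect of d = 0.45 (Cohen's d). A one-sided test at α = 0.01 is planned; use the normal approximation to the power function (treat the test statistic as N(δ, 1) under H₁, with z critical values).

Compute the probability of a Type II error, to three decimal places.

β ≈ 0.205

Noncentrality parameter: δ = d·√(n/2) = 0.45 × √(98/2) = 3.1500
One-sided α = 0.01 → critical value z_{0.01} = 2.326.
Power = Φ(δ − 2.326) = Φ(0.824) = 0.7949.
Type II error: β = 1 − power = 1 − 0.7949 = 0.2051.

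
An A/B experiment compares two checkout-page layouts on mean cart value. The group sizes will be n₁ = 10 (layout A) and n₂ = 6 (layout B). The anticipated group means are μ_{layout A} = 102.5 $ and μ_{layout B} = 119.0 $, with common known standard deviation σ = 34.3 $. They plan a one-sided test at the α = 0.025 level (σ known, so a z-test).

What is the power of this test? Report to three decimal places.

Standardized effect: d = |μ_{layout A} − μ_{layout B}| / σ = |102.5 − 119.0| / 34.3 = 0.4810
Noncentrality parameter: δ = d / √(1/n₁ + 1/n₂) = 0.4810 / √(1/10 + 1/6) = 0.9315
Critical value for a one-sided test at α = 0.025: z_α = 1.960.
Power = P(Z > 1.960 − δ) = Φ(-1.028) = 0.1519.

Power ≈ 0.152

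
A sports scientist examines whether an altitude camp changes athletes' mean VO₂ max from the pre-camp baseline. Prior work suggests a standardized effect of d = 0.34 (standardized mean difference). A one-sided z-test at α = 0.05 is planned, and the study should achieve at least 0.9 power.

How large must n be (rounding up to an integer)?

n = 75

Set Φ(δ − 1.645) = 0.9; then δ − 1.645 = Φ⁻¹(0.9) = 1.282, giving δ = 2.926.
δ = d·√n ⇒ n = (δ/d)² = (2.926 / 0.34)² = 74.08.
Rounding up, n = 75.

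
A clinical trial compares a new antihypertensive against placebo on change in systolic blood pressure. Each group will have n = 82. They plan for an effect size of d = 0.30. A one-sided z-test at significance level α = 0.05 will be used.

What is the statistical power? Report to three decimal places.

Power ≈ 0.609

Noncentrality parameter: δ = d·√(n/2) = 0.30 × √(82/2) = 1.9209
One-sided α = 0.05 → critical value z_{0.05} = 1.645.
Power = P(Z > 1.645 − δ) = Φ(0.276) = 0.6088.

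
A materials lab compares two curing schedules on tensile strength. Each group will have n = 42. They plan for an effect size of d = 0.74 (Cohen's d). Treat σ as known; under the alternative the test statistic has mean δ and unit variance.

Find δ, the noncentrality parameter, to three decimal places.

δ = d·√(n/2) = 0.74 × √(42/2) = 3.3911

δ ≈ 3.391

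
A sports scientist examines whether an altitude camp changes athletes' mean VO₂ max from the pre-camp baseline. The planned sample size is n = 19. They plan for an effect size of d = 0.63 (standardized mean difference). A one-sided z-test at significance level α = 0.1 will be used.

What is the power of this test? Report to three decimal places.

Power ≈ 0.928

Noncentrality parameter: λ = d·√n = 0.63 × √19 = 2.7461
One-sided α = 0.1 → critical value z_{0.1} = 1.282.
Power = Φ(λ − 1.282) = Φ(1.465) = 0.9285.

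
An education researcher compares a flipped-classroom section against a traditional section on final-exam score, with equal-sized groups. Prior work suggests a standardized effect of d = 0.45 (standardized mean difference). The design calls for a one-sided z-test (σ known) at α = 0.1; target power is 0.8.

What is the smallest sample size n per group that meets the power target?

Set Φ(δ − 1.282) = 0.8; then δ − 1.282 = Φ⁻¹(0.8) = 0.842, giving δ = 2.123.
δ = d·√(n/2) ⇒ n = 2(δ/d)² = 2 × (2.123 / 0.45)² = 44.52.
Rounding up, n = 45 per group.

n = 45 per group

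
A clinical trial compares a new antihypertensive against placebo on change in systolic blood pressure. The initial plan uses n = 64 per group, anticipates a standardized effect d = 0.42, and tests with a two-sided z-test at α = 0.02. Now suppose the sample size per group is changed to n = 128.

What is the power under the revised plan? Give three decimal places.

Power ≈ 0.849

With n = 128 per group: δ = d·√(n/2) = 0.42 × √(128/2) = 3.3600. Critical value z_{0.01} = 2.326.
Revised power = Φ(δ − 2.326) + Φ(−δ − 2.326) = Φ(1.034) + Φ(-5.686) = 0.8494 + 0.0000 = 0.8494.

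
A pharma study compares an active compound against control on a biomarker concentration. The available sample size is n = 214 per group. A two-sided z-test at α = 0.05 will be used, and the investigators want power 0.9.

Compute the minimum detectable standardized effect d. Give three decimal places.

Required noncentrality: δ = z_{0.025} + z_{0.10} = 1.960 + 1.282 = 3.242.
(The second rejection-region term Φ(−δ − z_{α/2}) is negligible and dropped.)
δ = d·√(n/2) ⇒ d = δ/√(n/2) = 3.242/√(214/2) = 0.3134.

d ≈ 0.313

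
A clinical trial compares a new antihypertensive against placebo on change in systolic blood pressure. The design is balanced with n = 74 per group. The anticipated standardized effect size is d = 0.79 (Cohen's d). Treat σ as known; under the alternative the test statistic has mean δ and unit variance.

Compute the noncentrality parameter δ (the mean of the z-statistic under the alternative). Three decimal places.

δ = d·√(n/2) = 0.79 × √(74/2) = 4.8054

δ ≈ 4.805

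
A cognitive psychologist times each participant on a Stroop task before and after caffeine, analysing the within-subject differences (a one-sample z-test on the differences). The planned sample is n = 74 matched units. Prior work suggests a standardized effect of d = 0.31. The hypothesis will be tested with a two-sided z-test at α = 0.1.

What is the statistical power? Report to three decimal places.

Noncentrality parameter: δ = d·√n = 0.31 × √74 = 2.6667
Two-sided α = 0.1 → critical value z_{0.05} = 1.645.
Power = Φ(δ − 1.645) + Φ(−δ − 1.645) = Φ(1.022) + Φ(-4.312) = 0.8466 + 0.0000 = 0.8466.

Power ≈ 0.847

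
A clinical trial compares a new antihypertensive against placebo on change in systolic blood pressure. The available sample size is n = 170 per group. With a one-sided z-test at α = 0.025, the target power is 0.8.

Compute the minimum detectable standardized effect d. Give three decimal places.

d ≈ 0.304

Required noncentrality: δ = z_{0.025} + z_{0.20} = 1.960 + 0.842 = 2.802.
δ = d·√(n/2) ⇒ d = δ/√(n/2) = 2.802/√(170/2) = 0.3039.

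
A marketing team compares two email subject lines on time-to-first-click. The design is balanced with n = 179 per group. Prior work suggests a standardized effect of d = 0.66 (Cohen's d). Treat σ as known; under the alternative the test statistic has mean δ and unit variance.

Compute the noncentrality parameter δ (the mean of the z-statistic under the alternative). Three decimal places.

The noncentrality parameter scales effect size by the design's sample-size factor: δ = d·√(n/2) = 0.66 × √(179/2) = 6.2439

δ ≈ 6.244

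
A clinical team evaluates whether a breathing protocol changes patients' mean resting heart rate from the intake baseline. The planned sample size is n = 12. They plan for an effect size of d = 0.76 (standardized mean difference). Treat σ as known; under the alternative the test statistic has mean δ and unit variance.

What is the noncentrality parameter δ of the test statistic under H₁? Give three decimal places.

δ ≈ 2.633

δ = d·√n = 0.76 × √12 = 2.6327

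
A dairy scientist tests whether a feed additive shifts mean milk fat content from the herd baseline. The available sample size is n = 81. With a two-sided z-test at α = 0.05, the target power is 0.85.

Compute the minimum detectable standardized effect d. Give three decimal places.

d ≈ 0.333

Required noncentrality: δ = z_{0.025} + z_{0.15} = 1.960 + 1.036 = 2.996.
(The second rejection-region term Φ(−δ − z_{α/2}) is negligible and dropped.)
δ = d·√n ⇒ d = δ/√n = 2.996/√81 = 0.3329.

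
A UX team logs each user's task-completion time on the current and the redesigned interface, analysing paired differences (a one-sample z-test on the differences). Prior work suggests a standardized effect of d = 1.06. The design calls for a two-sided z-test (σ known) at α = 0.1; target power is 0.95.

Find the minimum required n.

n = 10

For power 0.95 need Φ(δ − z_{0.05}) = 0.95, so δ = z_{0.05} + z_{0.05} = 1.645 + 1.645 = 3.290.
(The Φ(−δ − z_{α/2}) term is vanishingly small for δ > 0 and is dropped in the standard sample-size formula.)
δ = d·√n ⇒ n = (δ/d)² = (3.290 / 1.06)² = 9.63.
Round up to the next whole unit.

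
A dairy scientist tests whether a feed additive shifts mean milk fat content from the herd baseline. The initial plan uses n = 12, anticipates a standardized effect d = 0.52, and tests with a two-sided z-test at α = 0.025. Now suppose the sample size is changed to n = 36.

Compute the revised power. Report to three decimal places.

Power ≈ 0.810

With n = 36: δ = d·√n = 0.52 × √36 = 3.1200. Critical value z_{0.0125} = 2.241.
Revised power = Φ(δ − 2.241) + Φ(−δ − 2.241) = Φ(0.879) + Φ(-5.361) = 0.8102 + 0.0000 = 0.8102.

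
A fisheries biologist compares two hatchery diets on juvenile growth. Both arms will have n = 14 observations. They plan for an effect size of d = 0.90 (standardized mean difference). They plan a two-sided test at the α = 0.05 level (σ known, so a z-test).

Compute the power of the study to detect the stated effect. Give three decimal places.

Power ≈ 0.663

Noncentrality parameter: δ = d·√(n/2) = 0.90 × √(14/2) = 2.3812
Critical value for a two-sided test at α = 0.05: z_{α/2} = 1.960.
Power = Φ(δ − 1.960) + Φ(−δ − 1.960) = Φ(0.421) + Φ(-4.341) = 0.6632 + 0.0000 = 0.6632.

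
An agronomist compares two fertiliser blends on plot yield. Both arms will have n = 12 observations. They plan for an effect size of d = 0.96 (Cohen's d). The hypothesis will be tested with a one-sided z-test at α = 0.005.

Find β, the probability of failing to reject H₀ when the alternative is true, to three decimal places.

β ≈ 0.589

Noncentrality parameter: δ = d·√(n/2) = 0.96 × √(12/2) = 2.3515
One-sided α = 0.005 → critical value z_{0.005} = 2.576.
Power = P(Z > 2.576 − δ) = Φ(-0.224) = 0.4113.
Type II error: β = 1 − power = 1 − 0.4113 = 0.5887.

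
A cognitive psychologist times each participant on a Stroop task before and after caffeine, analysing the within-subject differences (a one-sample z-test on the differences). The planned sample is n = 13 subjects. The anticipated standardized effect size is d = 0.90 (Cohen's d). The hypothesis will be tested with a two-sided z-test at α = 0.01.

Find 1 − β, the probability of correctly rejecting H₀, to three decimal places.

Power ≈ 0.748

Noncentrality parameter: δ = d·√n = 0.90 × √13 = 3.2450
Critical value for a two-sided test at α = 0.01: z_{α/2} = 2.576.
Power = Φ(δ − 2.576) + Φ(−δ − 2.576) = Φ(0.669) + Φ(-5.821) = 0.7483 + 0.0000 = 0.7483.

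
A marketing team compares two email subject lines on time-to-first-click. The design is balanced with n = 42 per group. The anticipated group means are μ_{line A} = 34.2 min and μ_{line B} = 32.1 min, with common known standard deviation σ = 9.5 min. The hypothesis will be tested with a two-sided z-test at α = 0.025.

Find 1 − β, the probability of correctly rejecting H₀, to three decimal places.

Standardized effect: d = |μ_{line A} − μ_{line B}| / σ = |34.2 − 32.1| / 9.5 = 0.2211
Noncentrality parameter: λ = d·√(n/2) = 0.2211 × √(42/2) = 1.0130
Two-sided α = 0.025 → critical value z_{0.0125} = 2.241.
Power = Φ(λ − 2.241) + Φ(−λ − 2.241) = Φ(-1.228) + Φ(-3.254) = 0.1096 + 0.0006 = 0.1102.

Power ≈ 0.110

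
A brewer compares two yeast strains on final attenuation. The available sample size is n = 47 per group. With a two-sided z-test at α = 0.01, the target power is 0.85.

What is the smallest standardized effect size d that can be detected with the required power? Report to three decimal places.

d ≈ 0.745

Required noncentrality: δ = z_{0.005} + z_{0.15} = 2.576 + 1.036 = 3.612.
(Lower-tail contribution to power is negligible for δ > 0.)
δ = d·√(n/2) ⇒ d = δ/√(n/2) = 3.612/√(47/2) = 0.7452.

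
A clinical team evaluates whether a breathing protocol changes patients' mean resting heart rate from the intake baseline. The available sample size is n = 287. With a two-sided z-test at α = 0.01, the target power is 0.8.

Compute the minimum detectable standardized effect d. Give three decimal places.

Required noncentrality: δ = z_{0.005} + z_{0.20} = 2.576 + 0.842 = 3.417.
(The second rejection-region term Φ(−δ − z_{α/2}) is negligible and dropped.)
δ = d·√n ⇒ d = δ/√n = 3.417/√287 = 0.2017.

d ≈ 0.202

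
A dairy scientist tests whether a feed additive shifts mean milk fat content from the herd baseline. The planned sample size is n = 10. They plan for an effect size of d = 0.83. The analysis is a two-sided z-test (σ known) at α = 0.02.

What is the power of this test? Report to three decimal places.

Noncentrality parameter: δ = d·√n = 0.83 × √10 = 2.6247
Critical value for a two-sided test at α = 0.02: z_{α/2} = 2.326.
Power = Φ(δ − 2.326) + Φ(−δ − 2.326) = Φ(0.298) + Φ(-4.951) = 0.6173 + 0.0000 = 0.6173.

Power ≈ 0.617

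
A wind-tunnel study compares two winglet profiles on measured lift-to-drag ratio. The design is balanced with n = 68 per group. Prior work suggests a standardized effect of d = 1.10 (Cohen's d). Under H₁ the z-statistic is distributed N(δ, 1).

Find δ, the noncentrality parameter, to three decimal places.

δ ≈ 6.414

δ = d·√(n/2) = 1.10 × √(68/2) = 6.4140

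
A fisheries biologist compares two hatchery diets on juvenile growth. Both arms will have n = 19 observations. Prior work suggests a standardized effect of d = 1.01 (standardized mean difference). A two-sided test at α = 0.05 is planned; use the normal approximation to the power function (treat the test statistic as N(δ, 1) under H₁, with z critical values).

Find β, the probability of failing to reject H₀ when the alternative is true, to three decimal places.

Noncentrality parameter: δ = d·√(n/2) = 1.01 × √(19/2) = 3.1130
Two-sided α = 0.05 → critical value z_{0.025} = 1.960.
Power = Φ(δ − 1.960) + Φ(−δ − 1.960) = Φ(1.153) + Φ(-5.073) = 0.8756 + 0.0000 = 0.8756.
Type II error: β = 1 − power = 1 − 0.8756 = 0.1244.

β ≈ 0.124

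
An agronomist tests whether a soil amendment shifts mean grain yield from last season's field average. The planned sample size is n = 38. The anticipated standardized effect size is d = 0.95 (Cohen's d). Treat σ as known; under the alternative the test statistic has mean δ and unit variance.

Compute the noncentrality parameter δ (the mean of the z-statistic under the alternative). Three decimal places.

δ = d·√n = 0.95 × √38 = 5.8562

δ ≈ 5.856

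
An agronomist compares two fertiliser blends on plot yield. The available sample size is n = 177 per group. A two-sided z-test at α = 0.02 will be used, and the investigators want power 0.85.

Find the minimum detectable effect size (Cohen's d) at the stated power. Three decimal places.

Required noncentrality: δ = z_{0.01} + z_{0.15} = 2.326 + 1.036 = 3.363.
(Lower-tail contribution to power is negligible for δ > 0.)
δ = d·√(n/2) ⇒ d = δ/√(n/2) = 3.363/√(177/2) = 0.3575.

d ≈ 0.357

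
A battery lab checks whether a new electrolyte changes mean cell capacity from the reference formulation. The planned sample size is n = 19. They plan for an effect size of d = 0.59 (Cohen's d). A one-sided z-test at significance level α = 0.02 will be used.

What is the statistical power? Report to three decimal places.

Power ≈ 0.698

Noncentrality parameter: δ = d·√n = 0.59 × √19 = 2.5718
Critical value for a one-sided test at α = 0.02: z_α = 2.054.
Power = Φ(δ − 2.054) = Φ(0.518) = 0.6978.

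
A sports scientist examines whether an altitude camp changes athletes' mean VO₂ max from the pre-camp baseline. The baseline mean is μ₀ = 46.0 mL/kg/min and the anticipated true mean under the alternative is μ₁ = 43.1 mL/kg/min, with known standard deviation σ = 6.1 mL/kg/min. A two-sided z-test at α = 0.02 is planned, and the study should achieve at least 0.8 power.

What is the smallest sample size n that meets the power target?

n = 45

Standardized effect: d = |μ₁ − μ₀| / σ = |43.1 − 46.0| / 6.1 = 0.4754
For power 0.8 need Φ(δ − z_{0.01}) = 0.8, so δ = z_{0.01} + z_{0.20} = 2.326 + 0.842 = 3.168.
(Ignoring the negligible lower-tail rejection probability gives the usual closed-form inversion.)
δ = d·√n ⇒ n = (δ/d)² = (3.168 / 0.4754)² = 44.40.
Rounding up, n = 45.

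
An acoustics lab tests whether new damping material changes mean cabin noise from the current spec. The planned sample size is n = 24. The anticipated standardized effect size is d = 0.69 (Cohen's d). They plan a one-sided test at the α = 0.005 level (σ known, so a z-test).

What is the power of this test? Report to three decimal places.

Noncentrality parameter: δ = d·√n = 0.69 × √24 = 3.3803
One-sided α = 0.005 → critical value z_{0.005} = 2.576.
Power = P(Z > 2.576 − δ) = Φ(0.804) = 0.7894.

Power ≈ 0.789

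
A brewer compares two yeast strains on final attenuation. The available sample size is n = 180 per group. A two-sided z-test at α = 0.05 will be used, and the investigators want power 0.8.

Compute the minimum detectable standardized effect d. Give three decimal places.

Required noncentrality: δ = z_{0.025} + z_{0.20} = 1.960 + 0.842 = 2.802.
(Lower-tail contribution to power is negligible for δ > 0.)
δ = d·√(n/2) ⇒ d = δ/√(n/2) = 2.802/√(180/2) = 0.2953.

d ≈ 0.295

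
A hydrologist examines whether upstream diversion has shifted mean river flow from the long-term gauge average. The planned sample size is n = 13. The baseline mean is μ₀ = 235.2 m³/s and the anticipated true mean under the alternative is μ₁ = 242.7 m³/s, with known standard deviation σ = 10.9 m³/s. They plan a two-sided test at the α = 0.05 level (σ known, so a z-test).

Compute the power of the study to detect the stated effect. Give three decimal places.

Standardized effect: d = |μ₁ − μ₀| / σ = |242.7 − 235.2| / 10.9 = 0.6881
Noncentrality parameter: δ = d·√n = 0.6881 × √13 = 2.4809
Critical value for a two-sided test at α = 0.05: z_{α/2} = 1.960.
Power = Φ(δ − 1.960) + Φ(−δ − 1.960) = Φ(0.521) + Φ(-4.441) = 0.6988 + 0.0000 = 0.6988.

Power ≈ 0.699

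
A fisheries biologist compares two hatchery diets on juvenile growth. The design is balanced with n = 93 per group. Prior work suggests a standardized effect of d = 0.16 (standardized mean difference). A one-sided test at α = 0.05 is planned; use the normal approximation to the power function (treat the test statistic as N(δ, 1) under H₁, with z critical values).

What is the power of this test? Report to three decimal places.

Power ≈ 0.290

Noncentrality parameter: δ = d·√(n/2) = 0.16 × √(93/2) = 1.0911
Critical value for a one-sided test at α = 0.05: z_α = 1.645.
Power = P(Z > 1.645 − δ) = Φ(-0.554) = 0.2899.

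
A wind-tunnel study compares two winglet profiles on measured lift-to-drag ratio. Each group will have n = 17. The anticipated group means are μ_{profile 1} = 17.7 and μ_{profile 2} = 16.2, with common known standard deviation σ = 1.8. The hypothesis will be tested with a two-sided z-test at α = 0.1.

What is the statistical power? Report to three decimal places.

Power ≈ 0.784

Standardized effect: d = |μ_{profile 1} − μ_{profile 2}| / σ = |17.7 − 16.2| / 1.8 = 0.8333
Noncentrality parameter: δ = d·√(n/2) = 0.8333 × √(17/2) = 2.4296
Critical value for a two-sided test at α = 0.1: z_{α/2} = 1.645.
Power = Φ(δ − 1.645) + Φ(−δ − 1.645) = Φ(0.785) + Φ(-4.074) = 0.7837 + 0.0000 = 0.7837.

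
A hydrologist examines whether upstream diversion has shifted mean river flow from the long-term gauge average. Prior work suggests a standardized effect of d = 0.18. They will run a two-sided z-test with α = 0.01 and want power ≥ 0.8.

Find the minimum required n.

n = 361

Set Φ(δ − 2.576) = 0.8; then δ − 2.576 = Φ⁻¹(0.8) = 0.842, giving δ = 3.417.
(The Φ(−δ − z_{α/2}) term is vanishingly small for δ > 0 and is dropped in the standard sample-size formula.)
δ = d·√n ⇒ n = (δ/d)² = (3.417 / 0.18)² = 360.46.
Rounding up, n = 361.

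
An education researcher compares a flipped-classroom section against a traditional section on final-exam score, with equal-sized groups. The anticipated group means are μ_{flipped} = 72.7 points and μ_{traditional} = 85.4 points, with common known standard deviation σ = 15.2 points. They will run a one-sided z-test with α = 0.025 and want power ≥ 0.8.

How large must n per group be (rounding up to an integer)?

Standardized effect: d = |μ_{flipped} − μ_{traditional}| / σ = |72.7 − 85.4| / 15.2 = 0.8355
For power 0.8 need Φ(δ − z_{0.025}) = 0.8, so δ = z_{0.025} + z_{0.20} = 1.960 + 0.842 = 2.802.
δ = d·√(n/2) ⇒ n = 2(δ/d)² = 2 × (2.802 / 0.8355)² = 22.49.
Rounding up, n = 23 per group.

n = 23 per group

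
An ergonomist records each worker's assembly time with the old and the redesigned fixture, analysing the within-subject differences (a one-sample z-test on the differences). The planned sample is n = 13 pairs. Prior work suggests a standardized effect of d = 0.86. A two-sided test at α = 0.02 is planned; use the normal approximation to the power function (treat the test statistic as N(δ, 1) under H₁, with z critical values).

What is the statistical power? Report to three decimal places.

Power ≈ 0.781

Noncentrality parameter: δ = d·√n = 0.86 × √13 = 3.1008
Two-sided α = 0.02 → critical value z_{0.01} = 2.326.
Power = Φ(δ − 2.326) + Φ(−δ − 2.326) = Φ(0.774) + Φ(-5.427) = 0.7807 + 0.0000 = 0.7807.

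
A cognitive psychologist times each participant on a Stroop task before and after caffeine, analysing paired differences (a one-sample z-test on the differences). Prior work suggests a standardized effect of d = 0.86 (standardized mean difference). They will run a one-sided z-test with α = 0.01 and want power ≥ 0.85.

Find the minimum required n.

Set Φ(δ − 2.326) = 0.85; then δ − 2.326 = Φ⁻¹(0.85) = 1.036, giving δ = 3.363.
δ = d·√n ⇒ n = (δ/d)² = (3.363 / 0.86)² = 15.29.
Round up to the next whole unit.

n = 16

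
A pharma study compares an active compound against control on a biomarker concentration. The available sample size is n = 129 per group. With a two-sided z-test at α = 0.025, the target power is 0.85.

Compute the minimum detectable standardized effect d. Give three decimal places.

Need Φ(δ − 2.241) = 0.85, so δ = 2.241 + 1.036 = 3.278.
(The second rejection-region term Φ(−δ − z_{α/2}) is negligible and dropped.)
δ = d·√(n/2) ⇒ d = δ/√(n/2) = 3.278/√(129/2) = 0.4081.

d ≈ 0.408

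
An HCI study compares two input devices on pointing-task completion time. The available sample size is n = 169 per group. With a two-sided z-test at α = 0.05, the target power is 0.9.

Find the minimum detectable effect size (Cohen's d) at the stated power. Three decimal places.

Required noncentrality: δ = z_{0.025} + z_{0.10} = 1.960 + 1.282 = 3.242.
(Lower-tail contribution to power is negligible for δ > 0.)
δ = d·√(n/2) ⇒ d = δ/√(n/2) = 3.242/√(169/2) = 0.3526.

d ≈ 0.353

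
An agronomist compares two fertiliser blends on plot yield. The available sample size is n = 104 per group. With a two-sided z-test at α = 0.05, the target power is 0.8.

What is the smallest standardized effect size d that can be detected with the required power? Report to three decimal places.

Need Φ(δ − 1.960) = 0.8, so δ = 1.960 + 0.842 = 2.802.
(Lower-tail contribution to power is negligible for δ > 0.)
δ = d·√(n/2) ⇒ d = δ/√(n/2) = 2.802/√(104/2) = 0.3885.

d ≈ 0.389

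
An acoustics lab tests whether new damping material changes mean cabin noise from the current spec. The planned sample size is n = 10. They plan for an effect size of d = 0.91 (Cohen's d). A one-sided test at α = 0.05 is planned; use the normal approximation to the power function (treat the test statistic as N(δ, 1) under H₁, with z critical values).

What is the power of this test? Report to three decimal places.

Noncentrality parameter: δ = d·√n = 0.91 × √10 = 2.8777
One-sided α = 0.05 → critical value z_{0.05} = 1.645.
Power = Φ(δ − 1.645) = Φ(1.233) = 0.8912.

Power ≈ 0.891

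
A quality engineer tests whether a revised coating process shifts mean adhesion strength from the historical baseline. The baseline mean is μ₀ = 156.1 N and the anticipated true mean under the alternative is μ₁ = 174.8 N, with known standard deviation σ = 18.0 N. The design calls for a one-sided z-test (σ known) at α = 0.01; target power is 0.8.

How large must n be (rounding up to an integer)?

Standardized effect: d = |μ₁ − μ₀| / σ = |174.8 − 156.1| / 18.0 = 1.0389
For power 0.8 need Φ(δ − z_{0.01}) = 0.8, so δ = z_{0.01} + z_{0.20} = 2.326 + 0.842 = 3.168.
δ = d·√n ⇒ n = (δ/d)² = (3.168 / 1.0389)² = 9.30.
Round up to the next whole unit.

n = 10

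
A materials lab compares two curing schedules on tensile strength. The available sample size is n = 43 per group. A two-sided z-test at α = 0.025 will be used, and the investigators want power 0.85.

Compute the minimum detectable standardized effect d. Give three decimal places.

Required noncentrality: δ = z_{0.0125} + z_{0.15} = 2.241 + 1.036 = 3.278.
(Lower-tail contribution to power is negligible for δ > 0.)
δ = d·√(n/2) ⇒ d = δ/√(n/2) = 3.278/√(43/2) = 0.7069.

d ≈ 0.707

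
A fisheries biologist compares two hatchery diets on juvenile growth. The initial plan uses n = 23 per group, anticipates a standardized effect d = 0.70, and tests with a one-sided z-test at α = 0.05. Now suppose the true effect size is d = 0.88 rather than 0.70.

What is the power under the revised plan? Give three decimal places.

With d = 0.88: δ = d·√(n/2) = 0.88 × √(23/2) = 2.9842. Critical value z_{0.05} = 1.645.
Revised power = Φ(δ − 1.645) = Φ(1.339) = 0.9098.

Power ≈ 0.910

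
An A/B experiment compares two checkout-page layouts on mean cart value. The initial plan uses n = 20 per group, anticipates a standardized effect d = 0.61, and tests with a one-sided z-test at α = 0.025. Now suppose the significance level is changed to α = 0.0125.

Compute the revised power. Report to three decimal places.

Power ≈ 0.377

δ = d·√(n/2) = 0.61 × √(20/2) = 1.9290 (unchanged). New critical value: z_{0.0125} = 2.241.
Revised power = P(Z > 2.241 − δ) = Φ(-0.312) = 0.3774.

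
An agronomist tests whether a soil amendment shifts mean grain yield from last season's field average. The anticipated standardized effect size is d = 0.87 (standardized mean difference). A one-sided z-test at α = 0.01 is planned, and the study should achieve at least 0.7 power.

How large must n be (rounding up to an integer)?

n = 11

Set Φ(δ − 2.326) = 0.7; then δ − 2.326 = Φ⁻¹(0.7) = 0.524, giving δ = 2.851.
δ = d·√n ⇒ n = (δ/d)² = (2.851 / 0.87)² = 10.74.
Round up to the next whole unit.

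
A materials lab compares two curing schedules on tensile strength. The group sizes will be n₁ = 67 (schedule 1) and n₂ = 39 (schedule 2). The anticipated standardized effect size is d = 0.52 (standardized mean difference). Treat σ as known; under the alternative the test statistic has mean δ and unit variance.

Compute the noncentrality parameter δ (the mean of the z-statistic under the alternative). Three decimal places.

The noncentrality parameter scales effect size by the design's sample-size factor: δ = d / √(1/n₁ + 1/n₂) = 0.52 / √(1/67 + 1/39) = 2.5818

δ ≈ 2.582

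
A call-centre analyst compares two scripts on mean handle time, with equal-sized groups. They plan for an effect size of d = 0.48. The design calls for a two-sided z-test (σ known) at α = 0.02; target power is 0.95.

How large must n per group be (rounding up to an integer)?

For power 0.95 need Φ(δ − z_{0.01}) = 0.95, so δ = z_{0.01} + z_{0.05} = 2.326 + 1.645 = 3.971.
(Ignoring the negligible lower-tail rejection probability gives the usual closed-form inversion.)
δ = d·√(n/2) ⇒ n = 2(δ/d)² = 2 × (3.971 / 0.48)² = 136.90.
Round up to the next whole unit.

n = 137 per group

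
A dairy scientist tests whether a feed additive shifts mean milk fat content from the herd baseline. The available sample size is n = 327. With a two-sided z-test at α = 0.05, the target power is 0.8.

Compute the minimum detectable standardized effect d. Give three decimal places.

d ≈ 0.155

Need Φ(δ − 1.960) = 0.8, so δ = 1.960 + 0.842 = 2.802.
(Lower-tail contribution to power is negligible for δ > 0.)
δ = d·√n ⇒ d = δ/√n = 2.802/√327 = 0.1549.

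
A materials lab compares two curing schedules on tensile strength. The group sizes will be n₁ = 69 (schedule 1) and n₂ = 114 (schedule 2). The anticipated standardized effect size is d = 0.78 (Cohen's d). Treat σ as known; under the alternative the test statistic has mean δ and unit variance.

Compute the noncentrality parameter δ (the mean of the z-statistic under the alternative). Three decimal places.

δ ≈ 5.114

δ = d / √(1/n₁ + 1/n₂) = 0.78 / √(1/69 + 1/114) = 5.1138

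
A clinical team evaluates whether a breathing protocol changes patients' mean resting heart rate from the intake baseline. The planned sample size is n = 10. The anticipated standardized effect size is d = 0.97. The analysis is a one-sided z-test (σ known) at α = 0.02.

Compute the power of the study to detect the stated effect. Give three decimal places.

Power ≈ 0.845

Noncentrality parameter: δ = d·√n = 0.97 × √10 = 3.0674
Critical value for a one-sided test at α = 0.02: z_α = 2.054.
Power = P(Z > 2.054 − δ) = Φ(1.014) = 0.8446.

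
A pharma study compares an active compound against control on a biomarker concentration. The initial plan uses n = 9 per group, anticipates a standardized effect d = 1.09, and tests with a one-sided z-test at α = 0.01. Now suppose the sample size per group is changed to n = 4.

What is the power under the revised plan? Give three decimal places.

Power ≈ 0.216

With n = 4 per group: δ = d·√(n/2) = 1.09 × √(4/2) = 1.5415. Critical value z_{0.01} = 2.326.
Revised power = Φ(δ − 2.326) = Φ(-0.785) = 0.2163.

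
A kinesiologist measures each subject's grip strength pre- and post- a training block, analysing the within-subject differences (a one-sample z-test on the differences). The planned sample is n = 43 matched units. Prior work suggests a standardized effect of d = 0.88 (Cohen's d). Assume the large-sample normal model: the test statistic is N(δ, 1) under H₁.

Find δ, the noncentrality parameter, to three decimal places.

The noncentrality parameter scales effect size by the design's sample-size factor: δ = d·√n = 0.88 × √43 = 5.7705

δ ≈ 5.771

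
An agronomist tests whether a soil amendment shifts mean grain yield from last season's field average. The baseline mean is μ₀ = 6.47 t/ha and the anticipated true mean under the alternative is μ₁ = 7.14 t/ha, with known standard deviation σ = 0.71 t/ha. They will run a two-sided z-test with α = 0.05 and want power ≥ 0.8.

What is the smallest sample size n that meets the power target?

n = 9

Standardized effect: d = |μ₁ − μ₀| / σ = |7.14 − 6.47| / 0.71 = 0.9437
For power 0.8 need Φ(δ − z_{0.025}) = 0.8, so δ = z_{0.025} + z_{0.20} = 1.960 + 0.842 = 2.802.
(Ignoring the negligible lower-tail rejection probability gives the usual closed-form inversion.)
δ = d·√n ⇒ n = (δ/d)² = (2.802 / 0.9437)² = 8.81.
Round up to the next whole unit.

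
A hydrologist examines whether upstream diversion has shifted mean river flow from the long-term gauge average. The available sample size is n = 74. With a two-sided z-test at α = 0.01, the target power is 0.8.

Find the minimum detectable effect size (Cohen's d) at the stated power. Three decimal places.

d ≈ 0.397

Need Φ(δ − 2.576) = 0.8, so δ = 2.576 + 0.842 = 3.417.
(Lower-tail contribution to power is negligible for δ > 0.)
δ = d·√n ⇒ d = δ/√n = 3.417/√74 = 0.3973.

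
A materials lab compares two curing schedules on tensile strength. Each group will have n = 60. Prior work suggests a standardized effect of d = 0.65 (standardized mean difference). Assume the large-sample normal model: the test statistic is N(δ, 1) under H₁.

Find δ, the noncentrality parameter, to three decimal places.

The noncentrality parameter scales effect size by the design's sample-size factor: δ = d·√(n/2) = 0.65 × √(60/2) = 3.5602

δ ≈ 3.560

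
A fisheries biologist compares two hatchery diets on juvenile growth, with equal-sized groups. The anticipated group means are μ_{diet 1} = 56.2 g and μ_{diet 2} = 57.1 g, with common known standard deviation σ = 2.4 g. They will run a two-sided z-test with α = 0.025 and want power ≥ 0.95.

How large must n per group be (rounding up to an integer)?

n = 215 per group

Standardized effect: d = |μ_{diet 1} − μ_{diet 2}| / σ = |56.2 − 57.1| / 2.4 = 0.3750
For power 0.95 need Φ(δ − z_{0.0125}) = 0.95, so δ = z_{0.0125} + z_{0.05} = 2.241 + 1.645 = 3.886.
(For δ > 0 the lower-tail rejection region contributes negligibly to power, so the one-term inversion is standard.)
δ = d·√(n/2) ⇒ n = 2(δ/d)² = 2 × (3.886 / 0.3750)² = 214.80.
Rounding up, n = 215 per group.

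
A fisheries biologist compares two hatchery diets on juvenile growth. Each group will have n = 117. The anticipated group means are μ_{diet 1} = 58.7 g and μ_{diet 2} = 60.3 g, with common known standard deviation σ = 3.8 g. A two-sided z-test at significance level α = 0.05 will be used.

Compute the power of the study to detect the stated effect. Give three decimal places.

Power ≈ 0.896

Standardized effect: d = |μ_{diet 1} − μ_{diet 2}| / σ = |58.7 − 60.3| / 3.8 = 0.4211
Noncentrality parameter: δ = d·√(n/2) = 0.4211 × √(117/2) = 3.2204
Critical value for a two-sided test at α = 0.05: z_{α/2} = 1.960.
Power = Φ(δ − 1.960) + Φ(−δ − 1.960) = Φ(1.260) + Φ(-5.180) = 0.8962 + 0.0000 = 0.8963.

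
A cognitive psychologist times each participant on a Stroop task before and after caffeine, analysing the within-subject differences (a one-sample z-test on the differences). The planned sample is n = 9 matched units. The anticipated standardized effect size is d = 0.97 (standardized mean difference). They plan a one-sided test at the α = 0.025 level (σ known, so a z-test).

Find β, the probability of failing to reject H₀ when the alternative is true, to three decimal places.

Noncentrality parameter: δ = d·√n = 0.97 × √9 = 2.9100
Critical value for a one-sided test at α = 0.025: z_α = 1.960.
Power = Φ(δ − 1.960) = Φ(0.950) = 0.8290.
Type II error: β = 1 − power = 1 − 0.8290 = 0.1710.

β ≈ 0.171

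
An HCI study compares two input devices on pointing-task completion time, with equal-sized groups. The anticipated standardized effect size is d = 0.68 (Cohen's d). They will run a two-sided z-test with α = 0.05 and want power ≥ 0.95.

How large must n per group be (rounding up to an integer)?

Set Φ(δ − 1.960) = 0.95; then δ − 1.960 = Φ⁻¹(0.95) = 1.645, giving δ = 3.605.
(For δ > 0 the lower-tail rejection region contributes negligibly to power, so the one-term inversion is standard.)
δ = d·√(n/2) ⇒ n = 2(δ/d)² = 2 × (3.605 / 0.68)² = 56.21.
Round up to the next whole unit.

n = 57 per group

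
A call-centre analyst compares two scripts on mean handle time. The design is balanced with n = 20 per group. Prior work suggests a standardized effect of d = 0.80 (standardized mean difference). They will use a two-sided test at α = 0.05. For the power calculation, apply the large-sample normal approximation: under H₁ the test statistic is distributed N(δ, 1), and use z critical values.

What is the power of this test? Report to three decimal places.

Noncentrality parameter: δ = d·√(n/2) = 0.80 × √(20/2) = 2.5298
Two-sided α = 0.05 → critical value z_{0.025} = 1.960.
Power = Φ(δ − 1.960) + Φ(−δ − 1.960) = Φ(0.570) + Φ(-4.490) = 0.7156 + 0.0000 = 0.7156.

Power ≈ 0.716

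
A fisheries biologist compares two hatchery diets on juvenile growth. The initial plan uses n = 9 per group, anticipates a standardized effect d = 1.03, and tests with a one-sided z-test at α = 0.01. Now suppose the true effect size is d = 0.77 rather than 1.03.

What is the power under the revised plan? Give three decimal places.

Power ≈ 0.244

With d = 0.77: δ = d·√(n/2) = 0.77 × √(9/2) = 1.6334. Critical value z_{0.01} = 2.326.
Revised power = Φ(δ − 2.326) = Φ(-0.693) = 0.2442.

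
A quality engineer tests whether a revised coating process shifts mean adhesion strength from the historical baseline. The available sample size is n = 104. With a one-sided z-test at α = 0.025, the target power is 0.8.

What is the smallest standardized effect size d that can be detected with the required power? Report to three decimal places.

d ≈ 0.275

Required noncentrality: δ = z_{0.025} + z_{0.20} = 1.960 + 0.842 = 2.802.
δ = d·√n ⇒ d = δ/√n = 2.802/√104 = 0.2747.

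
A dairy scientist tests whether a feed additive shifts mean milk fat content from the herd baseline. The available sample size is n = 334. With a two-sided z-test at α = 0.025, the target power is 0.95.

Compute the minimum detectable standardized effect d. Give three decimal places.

Need Φ(δ − 2.241) = 0.95, so δ = 2.241 + 1.645 = 3.886.
(Lower-tail contribution to power is negligible for δ > 0.)
δ = d·√n ⇒ d = δ/√n = 3.886/√334 = 0.2126.

d ≈ 0.213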